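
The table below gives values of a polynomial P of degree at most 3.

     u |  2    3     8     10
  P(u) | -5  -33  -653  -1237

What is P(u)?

P(u) = -u^3 - 3u^2 + 6u + 3

Using the Lagrange interpolation formula with nodes 2, 3, 8, 10:
  L_0(u) = (u - 3)(u - 8)(u - 10) / -48
  L_1(u) = (u - 2)(u - 8)(u - 10) / 35
  L_2(u) = (u - 2)(u - 3)(u - 10) / -60
  L_3(u) = (u - 2)(u - 3)(u - 8) / 112
Then P(u) = -5·L_0(u) - 33·L_1(u) - 653·L_2(u) - 1237·L_3(u).
Expanding and collecting terms gives P(u) = -u^3 - 3u^2 + 6u + 3.
Check: P(2) = -5. ✓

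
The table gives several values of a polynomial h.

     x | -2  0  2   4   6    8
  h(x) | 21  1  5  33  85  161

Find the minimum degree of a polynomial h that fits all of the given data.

Forward differences of the values at x = -2, 0, 2, 4, 6, 8:
  h  : 21  1  5  33  85  161
  Δ  : -20  4  28  52  76
  Δ^2: 24  24  24  24
  Δ^3: 0  0  0
  Δ^4: 0  0
  Δ^5: 0
The second differences are constant (24) and nonzero, while all higher differences vanish, so the minimal degree is 2.

2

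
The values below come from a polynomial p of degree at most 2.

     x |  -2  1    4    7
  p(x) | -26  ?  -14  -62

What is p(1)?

-2

On equispaced nodes a degree-2 polynomial has vanishing third forward difference, so
  - p(-2) + 3·p(1) - 3·p(4) + p(7) = 0.
Substituting the known values and solving for p(1):
  3·p(1) = -6
  p(1) = -2.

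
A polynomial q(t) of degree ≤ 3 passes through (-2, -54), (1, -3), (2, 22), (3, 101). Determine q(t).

q(t) = 5t^3 - 3t^2 - t - 4

Using the Lagrange interpolation formula with nodes -2, 1, 2, 3:
  L_0(t) = (t - 1)(t - 2)(t - 3) / -60
  L_1(t) = (t + 2)(t - 2)(t - 3) / 6
  L_2(t) = (t + 2)(t - 1)(t - 3) / -4
  L_3(t) = (t + 2)(t - 1)(t - 2) / 10
Then q(t) = -54·L_0(t) - 3·L_1(t) + 22·L_2(t) + 101·L_3(t).
Expanding and collecting terms gives q(t) = 5t^3 - 3t^2 - t - 4.
Check: q(2) = 22. ✓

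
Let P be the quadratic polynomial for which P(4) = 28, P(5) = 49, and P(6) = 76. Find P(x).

P(x) = 3x^2 - 6x + 4

Using the Lagrange interpolation formula with nodes 4, 5, 6:
  L_0(x) = (x - 5)(x - 6) / 2
  L_1(x) = (x - 4)(x - 6) / -1
  L_2(x) = (x - 4)(x - 5) / 2
Then P(x) = 28·L_0(x) + 49·L_1(x) + 76·L_2(x).
Expanding and collecting terms gives P(x) = 3x^2 - 6x + 4.
Check: P(6) = 76. ✓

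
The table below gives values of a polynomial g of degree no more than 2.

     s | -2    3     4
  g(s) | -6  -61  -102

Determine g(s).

Using the Lagrange interpolation formula with nodes -2, 3, 4:
  L_0(s) = (s - 3)(s - 4) / 30
  L_1(s) = (s + 2)(s - 4) / -5
  L_2(s) = (s + 2)(s - 3) / 6
Then g(s) = -6·L_0(s) - 61·L_1(s) - 102·L_2(s).
Expanding and collecting terms gives g(s) = -5s^2 - 6s + 2.
Check: g(4) = -102. ✓

g(s) = -5s^2 - 6s + 2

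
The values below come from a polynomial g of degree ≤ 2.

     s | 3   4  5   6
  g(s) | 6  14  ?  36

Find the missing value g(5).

On equispaced nodes a degree-2 polynomial has vanishing third forward difference, so
  - g(3) + 3·g(4) - 3·g(5) + g(6) = 0.
Substituting the known values and solving for g(5):
  -3·g(5) = -72
  g(5) = 24.

24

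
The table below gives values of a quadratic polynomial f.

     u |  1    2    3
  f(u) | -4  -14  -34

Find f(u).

f(u) = -5u^2 + 5u - 4

Using the Lagrange interpolation formula with nodes 1, 2, 3:
  L_0(u) = (u - 2)(u - 3) / 2
  L_1(u) = (u - 1)(u - 3) / -1
  L_2(u) = (u - 1)(u - 2) / 2
Then f(u) = -4·L_0(u) - 14·L_1(u) - 34·L_2(u).
Expanding and collecting terms gives f(u) = -5u² + 5u - 4.
Check: f(1) = -4. ✓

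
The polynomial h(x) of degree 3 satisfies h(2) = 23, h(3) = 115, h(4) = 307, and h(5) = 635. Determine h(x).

Using the Lagrange interpolation formula with nodes 2, 3, 4, 5:
  L_0(x) = (x - 3)(x - 4)(x - 5) / -6
  L_1(x) = (x - 2)(x - 4)(x - 5) / 2
  L_2(x) = (x - 2)(x - 3)(x - 5) / -2
  L_3(x) = (x - 2)(x - 3)(x - 4) / 6
Then h(x) = 23·L_0(x) + 115·L_1(x) + 307·L_2(x) + 635·L_3(x).
Expanding and collecting terms gives h(x) = 6x^3 - 4x^2 - 2x - 5.
Check: h(3) = 115. ✓

h(x) = 6x^3 - 4x^2 - 2x - 5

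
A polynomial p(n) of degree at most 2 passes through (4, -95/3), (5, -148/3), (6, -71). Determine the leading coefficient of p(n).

Write p(n) = an^2 + bn + c. Substituting each data point gives a linear system:
  16a + 4b + c = -95/3
  25a + 5b + c = -148/3
  36a + 6b + c = -71
Solving the system yields a = -2, b = 1/3, c = -1.
So p(n) = -2n² + (1/3)n - 1.
The leading coefficient is -2.

-2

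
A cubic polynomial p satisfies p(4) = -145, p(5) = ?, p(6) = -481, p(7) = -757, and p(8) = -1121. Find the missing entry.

On equispaced nodes a degree-3 polynomial has vanishing fourth forward difference, so
  p(4) - 4·p(5) + 6·p(6) - 4·p(7) + p(8) = 0.
Substituting the known values and solving for p(5):
  -4·p(5) = 1124
  p(5) = -281.

-281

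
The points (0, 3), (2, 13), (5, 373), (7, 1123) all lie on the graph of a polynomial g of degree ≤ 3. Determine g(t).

Write g(t) = at^3 + bt^2 + ct + d. Substituting each data point gives a linear system:
  d = 3
  8a + 4b + 2c + d = 13
  125a + 25b + 5c + d = 373
  343a + 49b + 7c + d = 1123
Solving the system yields a = 4, b = -5, c = -1, d = 3.
So g(t) = 4t^3 - 5t^2 - t + 3.
Check: g(2) = 13. ✓

g(t) = 4t^3 - 5t^2 - t + 3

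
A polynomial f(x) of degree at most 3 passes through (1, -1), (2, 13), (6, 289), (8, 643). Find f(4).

95

Using the Lagrange interpolation formula with nodes 1, 2, 6, 8:
  L_0(x) = (x - 2)(x - 6)(x - 8) / -35
  L_1(x) = (x - 1)(x - 6)(x - 8) / 24
  L_2(x) = (x - 1)(x - 2)(x - 8) / -40
  L_3(x) = (x - 1)(x - 2)(x - 6) / 84
Then f(x) = -1·L_0(x) + 13·L_1(x) + 289·L_2(x) + 643·L_3(x).
Expanding and collecting terms gives f(x) = x^3 + 2x^2 + x - 5.
Evaluating at x = 4: f(4) = 95.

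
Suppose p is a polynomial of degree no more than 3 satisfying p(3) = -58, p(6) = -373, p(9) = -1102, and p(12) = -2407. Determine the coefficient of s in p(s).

Write p(s) = as^3 + bs^2 + cs + d. Substituting each data point gives a linear system:
  27a + 9b + 3c + d = -58
  216a + 36b + 6c + d = -373
  729a + 81b + 9c + d = -1102
  1728a + 144b + 12c + d = -2407
Solving the system yields a = -1, b = -5, c = 3, d = 5.
So p(s) = -s^3 - 5s^2 + 3s + 5.
The coefficient of s is 3.

3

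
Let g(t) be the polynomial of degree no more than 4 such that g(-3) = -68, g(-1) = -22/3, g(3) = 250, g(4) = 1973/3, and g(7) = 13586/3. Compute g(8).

Write g(t) = at^4 + bt^3 + ct^2 + dt + e. Substituting each data point gives a linear system:
  81a - 27b + 9c - 3d + e = -68
  a - b + c - d + e = -22/3
  81a + 27b + 9c + 3d + e = 250
  256a + 64b + 16c + 4d + e = 1973/3
  2401a + 343b + 49c + 7d + e = 13586/3
Solving the system yields a = 1, b = 6, c = 5/3, d = -1, e = -5.
So g(t) = t⁴ + 6t³ + (5/3)t² - t - 5.
Then g(8) = 21785/3.

21785/3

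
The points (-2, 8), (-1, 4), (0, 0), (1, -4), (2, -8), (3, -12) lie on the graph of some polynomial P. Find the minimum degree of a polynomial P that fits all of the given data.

Forward differences of the values at x = -2, -1, 0, 1, 2, 3:
  P  : 8  4  0  -4  -8  -12
  Δ  : -4  -4  -4  -4  -4
  Δ^2: 0  0  0  0
  Δ^3: 0  0  0
  Δ^4: 0  0
  Δ^5: 0
The first differences are constant (-4) and nonzero, while all higher differences vanish, so the minimal degree is 1.

1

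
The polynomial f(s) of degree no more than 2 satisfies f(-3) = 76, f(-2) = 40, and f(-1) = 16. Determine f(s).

f(s) = 6s^2 - 6s + 4

Using the Lagrange interpolation formula with nodes -3, -2, -1:
  L_0(s) = (s + 2)(s + 1) / 2
  L_1(s) = (s + 3)(s + 1) / -1
  L_2(s) = (s + 3)(s + 2) / 2
Then f(s) = 76·L_0(s) + 40·L_1(s) + 16·L_2(s).
Expanding and collecting terms gives f(s) = 6s^2 - 6s + 4.
Check: f(-3) = 76. ✓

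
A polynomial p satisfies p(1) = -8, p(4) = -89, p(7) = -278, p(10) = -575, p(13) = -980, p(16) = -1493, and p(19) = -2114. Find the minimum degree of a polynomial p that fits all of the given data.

2

Forward differences of the values at x = 1, 4, 7, 10, 13, 16, 19:
  p  : -8  -89  -278  -575  -980  -1493  -2114
  Δ  : -81  -189  -297  -405  -513  -621
  Δ^2: -108  -108  -108  -108  -108
  Δ^3: 0  0  0  0
  Δ^4: 0  0  0
  Δ^5: 0  0
  Δ^6: 0
The second differences are constant (-108) and nonzero, while all higher differences vanish, so the minimal degree is 2.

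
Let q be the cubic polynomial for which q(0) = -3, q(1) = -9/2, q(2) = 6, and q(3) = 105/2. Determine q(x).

q(x) = 4x^3 - 6x^2 + (1/2)x - 3

Using the Lagrange interpolation formula with nodes 0, 1, 2, 3:
  L_0(x) = (x - 1)(x - 2)(x - 3) / -6
  L_1(x) = x(x - 2)(x - 3) / 2
  L_2(x) = x(x - 1)(x - 3) / -2
  L_3(x) = x(x - 1)(x - 2) / 6
Then q(x) = -3·L_0(x) - 9/2·L_1(x) + 6·L_2(x) + 105/2·L_3(x).
Expanding and collecting terms gives q(x) = 4x^3 - 6x^2 + (1/2)x - 3.
Check: q(3) = 105/2. ✓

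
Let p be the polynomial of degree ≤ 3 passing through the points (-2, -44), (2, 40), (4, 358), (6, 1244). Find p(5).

Write p(n) = an^3 + bn^2 + cn + d. Substituting each data point gives a linear system:
  -8a + 4b - 2c + d = -44
  8a + 4b + 2c + d = 40
  64a + 16b + 4c + d = 358
  216a + 36b + 6c + d = 1244
Solving the system yields a = 6, b = -1, c = -3, d = 2.
So p(n) = 6n^3 - n^2 - 3n + 2.
Then p(5) = 712.

712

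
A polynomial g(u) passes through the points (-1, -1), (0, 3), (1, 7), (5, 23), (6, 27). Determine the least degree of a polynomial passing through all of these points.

Divided differences on the nodes -1, 0, 1, 5, 6:
  order 0: -1  3  7  23  27
  order 1: 4  4  4  4
  order 2: 0  0  0
  order 3: 0  0
  order 4: 0
The order-1 divided differences are all 4 (nonzero) and every higher order vanishes, so the data lies on a polynomial of degree exactly 1.

1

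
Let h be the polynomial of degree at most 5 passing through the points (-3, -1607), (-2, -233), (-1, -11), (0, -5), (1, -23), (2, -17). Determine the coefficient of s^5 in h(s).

Write h(s) = as^5 + bs^4 + cs^3 + ds^2 + es + k. Substituting each data point gives a linear system:
  -243a + 81b - 27c + 9d - 3e + k = -1607
  -32a + 16b - 8c + 4d - 2e + k = -233
  -a + b - c + d - e + k = -11
  k = -5
  a + b + c + d + e + k = -23
  32a + 16b + 8c + 4d + 2e + k = -17
Solving the system yields a = 5, b = -6, c = -5, d = -6, e = -6, k = -5.
So h(s) = 5s⁵ - 6s⁴ - 5s³ - 6s² - 6s - 5.
The leading coefficient is 5.

5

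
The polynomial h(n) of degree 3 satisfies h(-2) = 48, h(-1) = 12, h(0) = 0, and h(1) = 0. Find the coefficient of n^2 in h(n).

Write h(n) = an^3 + bn^2 + cn + d. Substituting each data point gives a linear system:
  -8a + 4b - 2c + d = 48
  -a + b - c + d = 12
  d = 0
  a + b + c + d = 0
Solving the system yields a = -2, b = 6, c = -4, d = 0.
So h(n) = -2n^3 + 6n^2 - 4n.
The coefficient of n^2 is 6.

6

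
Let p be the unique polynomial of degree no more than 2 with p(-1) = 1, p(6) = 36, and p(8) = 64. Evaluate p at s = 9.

81

Using the Lagrange interpolation formula with nodes -1, 6, 8:
  L_0(s) = (s - 6)(s - 8) / 63
  L_1(s) = (s + 1)(s - 8) / -14
  L_2(s) = (s + 1)(s - 6) / 18
Then p(s) = 1·L_0(s) + 36·L_1(s) + 64·L_2(s).
Expanding and collecting terms gives p(s) = s^2.
Evaluating at s = 9: p(9) = 81.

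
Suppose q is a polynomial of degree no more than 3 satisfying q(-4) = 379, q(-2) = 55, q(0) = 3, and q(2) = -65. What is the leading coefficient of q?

-6

Write q(x) = ax^3 + bx^2 + cx + d. Substituting each data point gives a linear system:
  -64a + 16b - 4c + d = 379
  -8a + 4b - 2c + d = 55
  d = 3
  8a + 4b + 2c + d = -65
Solving the system yields a = -6, b = -2, c = -6, d = 3.
So q(x) = -6x³ - 2x² - 6x + 3.
The leading coefficient is -6.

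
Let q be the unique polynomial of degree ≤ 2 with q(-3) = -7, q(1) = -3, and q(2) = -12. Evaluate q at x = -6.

Write q(x) = ax^2 + bx + c. Substituting each data point gives a linear system:
  9a - 3b + c = -7
  a + b + c = -3
  4a + 2b + c = -12
Solving the system yields a = -2, b = -3, c = 2.
So q(x) = -2x^2 - 3x + 2.
Then q(-6) = -52.

-52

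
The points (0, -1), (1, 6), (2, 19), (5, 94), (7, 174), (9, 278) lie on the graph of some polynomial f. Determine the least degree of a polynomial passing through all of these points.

2

Divided differences on the nodes 0, 1, 2, 5, 7, 9:
  order 0: -1  6  19  94  174  278
  order 1: 7  13  25  40  52
  order 2: 3  3  3  3
  order 3: 0  0  0
  order 4: 0  0
  order 5: 0
The order-2 divided differences are all 3 (nonzero) and every higher order vanishes, so the data lies on a polynomial of degree exactly 2.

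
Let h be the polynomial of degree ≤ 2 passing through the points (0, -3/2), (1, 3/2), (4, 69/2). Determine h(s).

h(s) = 2s^2 + s - 3/2

Write h(s) = as^2 + bs + c. Substituting each data point gives a linear system:
  c = -3/2
  a + b + c = 3/2
  16a + 4b + c = 69/2
Solving the system yields a = 2, b = 1, c = -3/2.
So h(s) = 2s^2 + s - 3/2.
Check: h(1) = 3/2. ✓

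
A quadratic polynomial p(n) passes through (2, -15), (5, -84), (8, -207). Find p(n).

Using the Lagrange interpolation formula with nodes 2, 5, 8:
  L_0(n) = (n - 5)(n - 8) / 18
  L_1(n) = (n - 2)(n - 8) / -9
  L_2(n) = (n - 2)(n - 5) / 18
Then p(n) = -15·L_0(n) - 84·L_1(n) - 207·L_2(n).
Expanding and collecting terms gives p(n) = -3n^2 - 2n + 1.
Check: p(8) = -207. ✓

p(n) = -3n^2 - 2n + 1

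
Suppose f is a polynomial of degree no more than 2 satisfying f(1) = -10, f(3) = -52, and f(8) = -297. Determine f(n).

f(n) = -4n^2 - 5n - 1

Using the Lagrange interpolation formula with nodes 1, 3, 8:
  L_0(n) = (n - 3)(n - 8) / 14
  L_1(n) = (n - 1)(n - 8) / -10
  L_2(n) = (n - 1)(n - 3) / 35
Then f(n) = -10·L_0(n) - 52·L_1(n) - 297·L_2(n).
Expanding and collecting terms gives f(n) = -4n^2 - 5n - 1.
Check: f(8) = -297. ✓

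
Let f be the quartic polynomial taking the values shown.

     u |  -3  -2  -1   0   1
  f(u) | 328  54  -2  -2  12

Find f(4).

1518

Write f(u) = au^4 + bu^3 + cu^2 + du + e. Substituting each data point gives a linear system:
  81a - 27b + 9c - 3d + e = 328
  16a - 8b + 4c - 2d + e = 54
  a - b + c - d + e = -2
  e = -2
  a + b + c + d + e = 12
Solving the system yields a = 5, b = 3, c = 2, d = 4, e = -2.
So f(u) = 5u^4 + 3u^3 + 2u^2 + 4u - 2.
Then f(4) = 1518.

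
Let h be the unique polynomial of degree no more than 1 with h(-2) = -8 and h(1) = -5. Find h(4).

Using the Lagrange interpolation formula with nodes -2, 1:
  L_0(n) = (n - 1) / -3
  L_1(n) = (n + 2) / 3
Then h(n) = -8·L_0(n) - 5·L_1(n).
Expanding and collecting terms gives h(n) = n - 6.
Evaluating at n = 4: h(4) = -2.

-2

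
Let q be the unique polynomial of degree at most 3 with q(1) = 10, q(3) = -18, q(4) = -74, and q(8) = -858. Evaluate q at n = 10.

-1754

Using the Lagrange interpolation formula with nodes 1, 3, 4, 8:
  L_0(n) = (n - 3)(n - 4)(n - 8) / -42
  L_1(n) = (n - 1)(n - 4)(n - 8) / 10
  L_2(n) = (n - 1)(n - 3)(n - 8) / -12
  L_3(n) = (n - 1)(n - 3)(n - 4) / 140
Then q(n) = 10·L_0(n) - 18·L_1(n) - 74·L_2(n) - 858·L_3(n).
Expanding and collecting terms gives q(n) = -2n³ + 2n² + 4n + 6.
Evaluating at n = 10: q(10) = -1754.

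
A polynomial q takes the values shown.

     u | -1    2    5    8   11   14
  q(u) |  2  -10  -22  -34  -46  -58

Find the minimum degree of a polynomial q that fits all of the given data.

1

Forward differences of the values at u = -1, 2, 5, 8, 11, 14:
  q  : 2  -10  -22  -34  -46  -58
  Δ  : -12  -12  -12  -12  -12
  Δ^2: 0  0  0  0
  Δ^3: 0  0  0
  Δ^4: 0  0
  Δ^5: 0
The first differences are constant (-12) and nonzero, while all higher differences vanish, so the minimal degree is 1.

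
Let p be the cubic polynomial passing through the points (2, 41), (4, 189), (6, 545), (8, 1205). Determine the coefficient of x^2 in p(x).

Write p(x) = ax^3 + bx^2 + cx + d. Substituting each data point gives a linear system:
  8a + 4b + 2c + d = 41
  64a + 16b + 4c + d = 189
  216a + 36b + 6c + d = 545
  512a + 64b + 8c + d = 1205
Solving the system yields a = 2, b = 2, c = 6, d = 5.
So p(x) = 2x³ + 2x² + 6x + 5.
The coefficient of x^2 is 2.

2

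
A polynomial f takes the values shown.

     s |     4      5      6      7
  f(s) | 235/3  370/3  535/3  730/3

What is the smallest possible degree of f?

Forward differences of the values at s = 4, 5, 6, 7:
  f  : 235/3  370/3  535/3  730/3
  Δ  : 45  55  65
  Δ^2: 10  10
  Δ^3: 0
The second differences are constant (10) and nonzero, while all higher differences vanish, so the minimal degree is 2.

2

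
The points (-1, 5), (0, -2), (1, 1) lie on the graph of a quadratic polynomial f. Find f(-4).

Using the Lagrange interpolation formula with nodes -1, 0, 1:
  L_0(t) = t(t - 1) / 2
  L_1(t) = (t + 1)(t - 1) / -1
  L_2(t) = (t + 1)t / 2
Then f(t) = 5·L_0(t) - 2·L_1(t) + 1·L_2(t).
Expanding and collecting terms gives f(t) = 5t^2 - 2t - 2.
Evaluating at t = -4: f(-4) = 86.

86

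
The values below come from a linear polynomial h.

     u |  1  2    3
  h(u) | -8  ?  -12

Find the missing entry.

On equispaced nodes a degree-1 polynomial has vanishing second forward difference, so
  h(1) - 2·h(2) + h(3) = 0.
Substituting the known values and solving for h(2):
  -2·h(2) = 20
  h(2) = -10.

-10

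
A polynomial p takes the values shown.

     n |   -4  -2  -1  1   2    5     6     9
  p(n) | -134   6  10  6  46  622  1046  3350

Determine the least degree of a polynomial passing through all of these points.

3

Divided differences on the nodes -4, -2, -1, 1, 2, 5, 6, 9:
  order 0: -134  6  10  6  46  622  1046  3350
  order 1: 70  4  -2  40  192  424  768
  order 2: -22  -2  14  38  58  86
  order 3: 4  4  4  4  4
  order 4: 0  0  0  0
  order 5: 0  0  0
  order 6: 0  0
  order 7: 0
The order-3 divided differences are all 4 (nonzero) and every higher order vanishes, so the data lies on a polynomial of degree exactly 3.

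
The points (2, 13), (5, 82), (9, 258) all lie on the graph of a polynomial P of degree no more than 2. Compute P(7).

158

Using the Lagrange interpolation formula with nodes 2, 5, 9:
  L_0(x) = (x - 5)(x - 9) / 21
  L_1(x) = (x - 2)(x - 9) / -12
  L_2(x) = (x - 2)(x - 5) / 28
Then P(x) = 13·L_0(x) + 82·L_1(x) + 258·L_2(x).
Expanding and collecting terms gives P(x) = 3x² + 2x - 3.
Evaluating at x = 7: P(7) = 158.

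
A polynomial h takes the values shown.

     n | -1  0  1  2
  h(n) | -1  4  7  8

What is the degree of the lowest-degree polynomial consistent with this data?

2

Forward differences of the values at n = -1, 0, 1, 2:
  h  : -1  4  7  8
  Δ  : 5  3  1
  Δ^2: -2  -2
  Δ^3: 0
The second differences are constant (-2) and nonzero, while all higher differences vanish, so the minimal degree is 2.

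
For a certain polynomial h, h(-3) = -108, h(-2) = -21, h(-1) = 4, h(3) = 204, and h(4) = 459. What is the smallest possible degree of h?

Divided differences on the nodes -3, -2, -1, 3, 4:
  order 0: -108  -21  4  204  459
  order 1: 87  25  50  255
  order 2: -31  5  41
  order 3: 6  6
  order 4: 0
The order-3 divided differences are all 6 (nonzero) and every higher order vanishes, so the data lies on a polynomial of degree exactly 3.

3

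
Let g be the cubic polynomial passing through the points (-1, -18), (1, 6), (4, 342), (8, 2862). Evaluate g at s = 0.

Write g(s) = as^3 + bs^2 + cs + d. Substituting each data point gives a linear system:
  -a + b - c + d = -18
  a + b + c + d = 6
  64a + 16b + 4c + d = 342
  512a + 64b + 8c + d = 2862
Solving the system yields a = 6, b = -4, c = 6, d = -2.
So g(s) = 6s^3 - 4s^2 + 6s - 2.
Then g(0) = -2.

-2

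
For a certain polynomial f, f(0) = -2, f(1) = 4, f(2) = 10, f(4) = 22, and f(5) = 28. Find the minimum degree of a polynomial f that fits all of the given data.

Divided differences on the nodes 0, 1, 2, 4, 5:
  order 0: -2  4  10  22  28
  order 1: 6  6  6  6
  order 2: 0  0  0
  order 3: 0  0
  order 4: 0
The order-1 divided differences are all 6 (nonzero) and every higher order vanishes, so the data lies on a polynomial of degree exactly 1.

1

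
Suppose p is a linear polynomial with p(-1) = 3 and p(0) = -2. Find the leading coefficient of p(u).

-5

Write p(u) = au + b. Substituting each data point gives a linear system:
  -a + b = 3
  b = -2
Solving the system yields a = -5, b = -2.
So p(u) = -5u - 2.
The leading coefficient is -5.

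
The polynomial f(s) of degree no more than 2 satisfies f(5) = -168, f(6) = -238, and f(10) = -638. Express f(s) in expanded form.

Write f(s) = as^2 + bs + c. Substituting each data point gives a linear system:
  25a + 5b + c = -168
  36a + 6b + c = -238
  100a + 10b + c = -638
Solving the system yields a = -6, b = -4, c = 2.
So f(s) = -6s^2 - 4s + 2.
Check: f(5) = -168. ✓

f(s) = -6s^2 - 4s + 2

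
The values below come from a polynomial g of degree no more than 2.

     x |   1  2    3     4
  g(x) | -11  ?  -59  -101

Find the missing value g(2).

The 3 known points determine the degree-2 polynomial uniquely.
Write g(x) = ax^2 + bx + c. Substituting each data point gives a linear system:
  a + b + c = -11
  9a + 3b + c = -59
  16a + 4b + c = -101
Solving the system yields a = -6, b = 0, c = -5.
So g(x) = -6x^2 - 5.
Then g(2) = -29.

-29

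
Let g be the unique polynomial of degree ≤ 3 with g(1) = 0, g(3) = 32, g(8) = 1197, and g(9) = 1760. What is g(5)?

Using the Lagrange interpolation formula with nodes 1, 3, 8, 9:
  L_0(u) = (u - 3)(u - 8)(u - 9) / -112
  L_1(u) = (u - 1)(u - 8)(u - 9) / 60
  L_2(u) = (u - 1)(u - 3)(u - 9) / -35
  L_3(u) = (u - 1)(u - 3)(u - 8) / 48
Then g(u) = 0·L_0(u) + 32·L_1(u) + 1197·L_2(u) + 1760·L_3(u).
Expanding and collecting terms gives g(u) = 3u^3 - 5u^2 - 3u + 5.
Evaluating at u = 5: g(5) = 240.

240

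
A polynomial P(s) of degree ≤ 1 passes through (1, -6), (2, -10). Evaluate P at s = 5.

Using the Lagrange interpolation formula with nodes 1, 2:
  L_0(s) = (s - 2) / -1
  L_1(s) = (s - 1) / 1
Then P(s) = -6·L_0(s) - 10·L_1(s).
Expanding and collecting terms gives P(s) = -4s - 2.
Evaluating at s = 5: P(5) = -22.

-22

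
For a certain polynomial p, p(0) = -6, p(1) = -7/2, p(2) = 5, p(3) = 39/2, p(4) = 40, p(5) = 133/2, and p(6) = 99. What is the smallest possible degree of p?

Forward differences of the values at t = 0, 1, 2, 3, 4, 5, 6:
  p  : -6  -7/2  5  39/2  40  133/2  99
  Δ  : 5/2  17/2  29/2  41/2  53/2  65/2
  Δ^2: 6  6  6  6  6
  Δ^3: 0  0  0  0
  Δ^4: 0  0  0
  Δ^5: 0  0
  Δ^6: 0
The second differences are constant (6) and nonzero, while all higher differences vanish, so the minimal degree is 2.

2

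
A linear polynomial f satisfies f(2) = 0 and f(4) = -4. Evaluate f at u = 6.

-8

Using the Lagrange interpolation formula with nodes 2, 4:
  L_0(u) = (u - 4) / -2
  L_1(u) = (u - 2) / 2
Then f(u) = 0·L_0(u) - 4·L_1(u).
Expanding and collecting terms gives f(u) = -2u + 4.
Evaluating at u = 6: f(6) = -8.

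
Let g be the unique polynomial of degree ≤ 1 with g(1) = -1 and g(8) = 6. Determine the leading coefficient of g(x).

Write g(x) = ax + b. Substituting each data point gives a linear system:
  a + b = -1
  8a + b = 6
Solving the system yields a = 1, b = -2.
So g(x) = x - 2.
The leading coefficient is 1.

1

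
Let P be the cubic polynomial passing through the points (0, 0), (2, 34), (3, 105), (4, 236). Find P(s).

Write P(s) = as^3 + bs^2 + cs + d. Substituting each data point gives a linear system:
  d = 0
  8a + 4b + 2c + d = 34
  27a + 9b + 3c + d = 105
  64a + 16b + 4c + d = 236
Solving the system yields a = 3, b = 3, c = -1, d = 0.
So P(s) = 3s^3 + 3s^2 - s.
Check: P(3) = 105. ✓

P(s) = 3s^3 + 3s^2 - s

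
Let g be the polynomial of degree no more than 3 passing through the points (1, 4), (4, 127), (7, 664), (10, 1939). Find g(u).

Write g(u) = au^3 + bu^2 + cu + d. Substituting each data point gives a linear system:
  a + b + c + d = 4
  64a + 16b + 4c + d = 127
  343a + 49b + 7c + d = 664
  1000a + 100b + 10c + d = 1939
Solving the system yields a = 2, b = -1, c = 4, d = -1.
So g(u) = 2u^3 - u^2 + 4u - 1.
Check: g(10) = 1939. ✓

g(u) = 2u^3 - u^2 + 4u - 1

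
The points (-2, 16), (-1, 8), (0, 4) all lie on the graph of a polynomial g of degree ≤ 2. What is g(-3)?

Write g(t) = at^2 + bt + c. Substituting each data point gives a linear system:
  4a - 2b + c = 16
  a - b + c = 8
  c = 4
Solving the system yields a = 2, b = -2, c = 4.
So g(t) = 2t² - 2t + 4.
Then g(-3) = 28.

28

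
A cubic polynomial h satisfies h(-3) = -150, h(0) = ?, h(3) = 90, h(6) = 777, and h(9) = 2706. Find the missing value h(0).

-3

On equispaced nodes a degree-3 polynomial has vanishing fourth forward difference, so
  h(-3) - 4·h(0) + 6·h(3) - 4·h(6) + h(9) = 0.
Substituting the known values and solving for h(0):
  -4·h(0) = 12
  h(0) = -3.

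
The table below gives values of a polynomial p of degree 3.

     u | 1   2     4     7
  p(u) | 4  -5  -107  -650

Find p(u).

p(u) = -2u^3 + 5u + 1

Write p(u) = au^3 + bu^2 + cu + d. Substituting each data point gives a linear system:
  a + b + c + d = 4
  8a + 4b + 2c + d = -5
  64a + 16b + 4c + d = -107
  343a + 49b + 7c + d = -650
Solving the system yields a = -2, b = 0, c = 5, d = 1.
So p(u) = -2u^3 + 5u + 1.
Check: p(4) = -107. ✓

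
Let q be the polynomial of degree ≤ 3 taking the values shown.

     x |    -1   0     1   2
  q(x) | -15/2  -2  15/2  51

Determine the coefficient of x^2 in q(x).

Write q(x) = ax^3 + bx^2 + cx + d. Substituting each data point gives a linear system:
  -a + b - c + d = -15/2
  d = -2
  a + b + c + d = 15/2
  8a + 4b + 2c + d = 51
Solving the system yields a = 5, b = 2, c = 5/2, d = -2.
So q(x) = 5x^3 + 2x^2 + (5/2)x - 2.
The coefficient of x^2 is 2.

2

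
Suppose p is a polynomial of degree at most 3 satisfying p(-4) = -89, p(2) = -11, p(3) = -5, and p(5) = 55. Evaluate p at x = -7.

-425

Write p(x) = ax^3 + bx^2 + cx + d. Substituting each data point gives a linear system:
  -64a + 16b - 4c + d = -89
  8a + 4b + 2c + d = -11
  27a + 9b + 3c + d = -5
  125a + 25b + 5c + d = 55
Solving the system yields a = 1, b = -2, c = -3, d = -5.
So p(x) = x^3 - 2x^2 - 3x - 5.
Then p(-7) = -425.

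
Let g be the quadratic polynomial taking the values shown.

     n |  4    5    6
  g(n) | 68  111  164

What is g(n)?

g(n) = 5n^2 - 2n - 4

Write g(n) = an^2 + bn + c. Substituting each data point gives a linear system:
  16a + 4b + c = 68
  25a + 5b + c = 111
  36a + 6b + c = 164
Solving the system yields a = 5, b = -2, c = -4.
So g(n) = 5n^2 - 2n - 4.
Check: g(6) = 164. ✓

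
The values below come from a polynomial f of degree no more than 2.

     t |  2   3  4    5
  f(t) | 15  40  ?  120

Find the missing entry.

On equispaced nodes a degree-2 polynomial has vanishing third forward difference, so
  - f(2) + 3·f(3) - 3·f(4) + f(5) = 0.
Substituting the known values and solving for f(4):
  -3·f(4) = -225
  f(4) = 75.

75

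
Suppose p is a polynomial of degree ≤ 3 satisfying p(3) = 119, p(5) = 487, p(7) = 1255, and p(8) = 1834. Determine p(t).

Write p(t) = at^3 + bt^2 + ct + d. Substituting each data point gives a linear system:
  27a + 9b + 3c + d = 119
  125a + 25b + 5c + d = 487
  343a + 49b + 7c + d = 1255
  512a + 64b + 8c + d = 1834
Solving the system yields a = 3, b = 5, c = -3, d = 2.
So p(t) = 3t³ + 5t² - 3t + 2.
Check: p(3) = 119. ✓

p(t) = 3t^3 + 5t^2 - 3t + 2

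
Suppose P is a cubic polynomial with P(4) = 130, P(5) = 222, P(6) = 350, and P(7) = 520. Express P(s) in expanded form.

P(s) = s^3 + 3s^2 + 4s + 2

Write P(s) = as^3 + bs^2 + cs + d. Substituting each data point gives a linear system:
  64a + 16b + 4c + d = 130
  125a + 25b + 5c + d = 222
  216a + 36b + 6c + d = 350
  343a + 49b + 7c + d = 520
Solving the system yields a = 1, b = 3, c = 4, d = 2.
So P(s) = s^3 + 3s^2 + 4s + 2.
Check: P(4) = 130. ✓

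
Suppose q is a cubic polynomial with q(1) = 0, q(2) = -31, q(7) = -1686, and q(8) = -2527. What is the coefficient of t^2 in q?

0

Write q(t) = at^3 + bt^2 + ct + d. Substituting each data point gives a linear system:
  a + b + c + d = 0
  8a + 4b + 2c + d = -31
  343a + 49b + 7c + d = -1686
  512a + 64b + 8c + d = -2527
Solving the system yields a = -5, b = 0, c = 4, d = 1.
So q(t) = -5t³ + 4t + 1.
The coefficient of t^2 is 0.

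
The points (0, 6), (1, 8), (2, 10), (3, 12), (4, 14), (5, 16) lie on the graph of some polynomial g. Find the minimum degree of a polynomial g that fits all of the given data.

1

Forward differences of the values at x = 0, 1, 2, 3, 4, 5:
  g  : 6  8  10  12  14  16
  Δ  : 2  2  2  2  2
  Δ^2: 0  0  0  0
  Δ^3: 0  0  0
  Δ^4: 0  0
  Δ^5: 0
The first differences are constant (2) and nonzero, while all higher differences vanish, so the minimal degree is 1.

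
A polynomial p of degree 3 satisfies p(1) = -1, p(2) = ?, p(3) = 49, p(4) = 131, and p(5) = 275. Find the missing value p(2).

11

On equispaced nodes a degree-3 polynomial has vanishing fourth forward difference, so
  p(1) - 4·p(2) + 6·p(3) - 4·p(4) + p(5) = 0.
Substituting the known values and solving for p(2):
  -4·p(2) = -44
  p(2) = 11.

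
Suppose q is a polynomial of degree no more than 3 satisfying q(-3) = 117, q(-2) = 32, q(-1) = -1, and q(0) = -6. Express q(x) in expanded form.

Write q(x) = ax^3 + bx^2 + cx + d. Substituting each data point gives a linear system:
  -27a + 9b - 3c + d = 117
  -8a + 4b - 2c + d = 32
  -a + b - c + d = -1
  d = -6
Solving the system yields a = -4, b = 2, c = 1, d = -6.
So q(x) = -4x^3 + 2x^2 + x - 6.
Check: q(-1) = -1. ✓

q(x) = -4x^3 + 2x^2 + x - 6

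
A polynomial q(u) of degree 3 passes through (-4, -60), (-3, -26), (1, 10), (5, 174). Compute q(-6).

-200

Write q(u) = au^3 + bu^2 + cu + d. Substituting each data point gives a linear system:
  -64a + 16b - 4c + d = -60
  -27a + 9b - 3c + d = -26
  a + b + c + d = 10
  125a + 25b + 5c + d = 174
Solving the system yields a = 1, b = 1, c = 4, d = 4.
So q(u) = u^3 + u^2 + 4u + 4.
Then q(-6) = -200.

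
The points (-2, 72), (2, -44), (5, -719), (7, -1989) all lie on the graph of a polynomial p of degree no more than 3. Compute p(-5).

831

Using the Lagrange interpolation formula with nodes -2, 2, 5, 7:
  L_0(t) = (t - 2)(t - 5)(t - 7) / -252
  L_1(t) = (t + 2)(t - 5)(t - 7) / 60
  L_2(t) = (t + 2)(t - 2)(t - 7) / -42
  L_3(t) = (t + 2)(t - 2)(t - 5) / 90
Then p(t) = 72·L_0(t) - 44·L_1(t) - 719·L_2(t) - 1989·L_3(t).
Expanding and collecting terms gives p(t) = -6t^3 + 2t^2 - 5t + 6.
Evaluating at t = -5: p(-5) = 831.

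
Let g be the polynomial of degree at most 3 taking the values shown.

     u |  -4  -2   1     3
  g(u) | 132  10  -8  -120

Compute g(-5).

Using the Lagrange interpolation formula with nodes -4, -2, 1, 3:
  L_0(u) = (u + 2)(u - 1)(u - 3) / -70
  L_1(u) = (u + 4)(u - 1)(u - 3) / 30
  L_2(u) = (u + 4)(u + 2)(u - 3) / -30
  L_3(u) = (u + 4)(u + 2)(u - 1) / 70
Then g(u) = 132·L_0(u) + 10·L_1(u) - 8·L_2(u) - 120·L_3(u).
Expanding and collecting terms gives g(u) = -3u^3 - 4u^2 - u.
Evaluating at u = -5: g(-5) = 280.

280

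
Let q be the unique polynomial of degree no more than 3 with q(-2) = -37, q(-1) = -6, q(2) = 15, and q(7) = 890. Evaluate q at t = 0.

Using the Lagrange interpolation formula with nodes -2, -1, 2, 7:
  L_0(t) = (t + 1)(t - 2)(t - 7) / -36
  L_1(t) = (t + 2)(t - 2)(t - 7) / 24
  L_2(t) = (t + 2)(t + 1)(t - 7) / -60
  L_3(t) = (t + 2)(t + 1)(t - 2) / 360
Then q(t) = -37·L_0(t) - 6·L_1(t) + 15·L_2(t) + 890·L_3(t).
Expanding and collecting terms gives q(t) = 3t^3 - 3t^2 + t + 1.
Evaluating at t = 0: q(0) = 1.

1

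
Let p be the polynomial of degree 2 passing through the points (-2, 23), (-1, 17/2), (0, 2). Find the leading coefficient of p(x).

Write p(x) = ax^2 + bx + c. Substituting each data point gives a linear system:
  4a - 2b + c = 23
  a - b + c = 17/2
  c = 2
Solving the system yields a = 4, b = -5/2, c = 2.
So p(x) = 4x^2 - (5/2)x + 2.
The leading coefficient is 4.

4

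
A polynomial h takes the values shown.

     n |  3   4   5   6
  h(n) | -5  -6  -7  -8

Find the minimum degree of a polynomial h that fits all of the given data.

1

Forward differences of the values at n = 3, 4, 5, 6:
  h  : -5  -6  -7  -8
  Δ  : -1  -1  -1
  Δ^2: 0  0
  Δ^3: 0
The first differences are constant (-1) and nonzero, while all higher differences vanish, so the minimal degree is 1.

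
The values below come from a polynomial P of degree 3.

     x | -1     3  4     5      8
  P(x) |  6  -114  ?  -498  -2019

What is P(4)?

-259

The 4 known points determine the degree-3 polynomial uniquely.
Write P(x) = ax^3 + bx^2 + cx + d. Substituting each data point gives a linear system:
  -a + b - c + d = 6
  27a + 9b + 3c + d = -114
  125a + 25b + 5c + d = -498
  512a + 64b + 8c + d = -2019
Solving the system yields a = -4, b = 1, c = -4, d = -3.
So P(x) = -4x³ + x² - 4x - 3.
Then P(4) = -259.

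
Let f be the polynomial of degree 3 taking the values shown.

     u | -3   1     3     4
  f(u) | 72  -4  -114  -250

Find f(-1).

Using the Lagrange interpolation formula with nodes -3, 1, 3, 4:
  L_0(u) = (u - 1)(u - 3)(u - 4) / -168
  L_1(u) = (u + 3)(u - 3)(u - 4) / 24
  L_2(u) = (u + 3)(u - 1)(u - 4) / -12
  L_3(u) = (u + 3)(u - 1)(u - 3) / 21
Then f(u) = 72·L_0(u) - 4·L_1(u) - 114·L_2(u) - 250·L_3(u).
Expanding and collecting terms gives f(u) = -3u³ - 3u² - 4u + 6.
Evaluating at u = -1: f(-1) = 10.

10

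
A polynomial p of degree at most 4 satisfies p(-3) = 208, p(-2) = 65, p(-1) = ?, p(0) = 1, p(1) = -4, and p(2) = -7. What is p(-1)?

14

The 5 known points determine the degree-4 polynomial uniquely.
Write p(u) = au^4 + bu^3 + cu^2 + du + e. Substituting each data point gives a linear system:
  81a - 27b + 9c - 3d + e = 208
  16a - 8b + 4c - 2d + e = 65
  e = 1
  a + b + c + d + e = -4
  16a + 8b + 4c + 2d + e = -7
Solving the system yields a = 1, b = -3, c = 3, d = -6, e = 1.
So p(u) = u^4 - 3u^3 + 3u^2 - 6u + 1.
Then p(-1) = 14.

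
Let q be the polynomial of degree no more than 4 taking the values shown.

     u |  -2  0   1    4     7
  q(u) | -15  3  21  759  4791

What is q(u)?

q(u) = u^4 + 6u^3 + 6u^2 + 5u + 3

Write q(u) = au^4 + bu^3 + cu^2 + du + e. Substituting each data point gives a linear system:
  16a - 8b + 4c - 2d + e = -15
  e = 3
  a + b + c + d + e = 21
  256a + 64b + 16c + 4d + e = 759
  2401a + 343b + 49c + 7d + e = 4791
Solving the system yields a = 1, b = 6, c = 6, d = 5, e = 3.
So q(u) = u⁴ + 6u³ + 6u² + 5u + 3.
Check: q(4) = 759. ✓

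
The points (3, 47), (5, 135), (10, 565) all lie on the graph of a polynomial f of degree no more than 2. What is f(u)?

f(u) = 6u^2 - 4u + 5

Using the Lagrange interpolation formula with nodes 3, 5, 10:
  L_0(u) = (u - 5)(u - 10) / 14
  L_1(u) = (u - 3)(u - 10) / -10
  L_2(u) = (u - 3)(u - 5) / 35
Then f(u) = 47·L_0(u) + 135·L_1(u) + 565·L_2(u).
Expanding and collecting terms gives f(u) = 6u^2 - 4u + 5.
Check: f(10) = 565. ✓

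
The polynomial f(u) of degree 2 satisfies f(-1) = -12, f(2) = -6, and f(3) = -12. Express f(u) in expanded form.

Using the Lagrange interpolation formula with nodes -1, 2, 3:
  L_0(u) = (u - 2)(u - 3) / 12
  L_1(u) = (u + 1)(u - 3) / -3
  L_2(u) = (u + 1)(u - 2) / 4
Then f(u) = -12·L_0(u) - 6·L_1(u) - 12·L_2(u).
Expanding and collecting terms gives f(u) = -2u^2 + 4u - 6.
Check: f(2) = -6. ✓

f(u) = -2u^2 + 4u - 6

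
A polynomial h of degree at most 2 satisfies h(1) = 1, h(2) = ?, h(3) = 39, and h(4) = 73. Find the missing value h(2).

15

On equispaced nodes a degree-2 polynomial has vanishing third forward difference, so
  - h(1) + 3·h(2) - 3·h(3) + h(4) = 0.
Substituting the known values and solving for h(2):
  3·h(2) = 45
  h(2) = 15.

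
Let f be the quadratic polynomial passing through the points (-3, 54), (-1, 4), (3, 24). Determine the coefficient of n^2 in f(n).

5

Write f(n) = an^2 + bn + c. Substituting each data point gives a linear system:
  9a - 3b + c = 54
  a - b + c = 4
  9a + 3b + c = 24
Solving the system yields a = 5, b = -5, c = -6.
So f(n) = 5n^2 - 5n - 6.
The leading coefficient is 5.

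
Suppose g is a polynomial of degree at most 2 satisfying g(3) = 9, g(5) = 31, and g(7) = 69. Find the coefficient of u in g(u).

-5

Write g(u) = au^2 + bu + c. Substituting each data point gives a linear system:
  9a + 3b + c = 9
  25a + 5b + c = 31
  49a + 7b + c = 69
Solving the system yields a = 2, b = -5, c = 6.
So g(u) = 2u^2 - 5u + 6.
The coefficient of u is -5.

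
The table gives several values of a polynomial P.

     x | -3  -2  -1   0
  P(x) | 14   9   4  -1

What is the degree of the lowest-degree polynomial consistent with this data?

Forward differences of the values at x = -3, -2, -1, 0:
  P  : 14  9  4  -1
  Δ  : -5  -5  -5
  Δ^2: 0  0
  Δ^3: 0
The first differences are constant (-5) and nonzero, while all higher differences vanish, so the minimal degree is 1.

1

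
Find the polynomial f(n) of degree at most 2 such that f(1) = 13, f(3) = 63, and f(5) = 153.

f(n) = 5n^2 + 5n + 3

Using the Lagrange interpolation formula with nodes 1, 3, 5:
  L_0(n) = (n - 3)(n - 5) / 8
  L_1(n) = (n - 1)(n - 5) / -4
  L_2(n) = (n - 1)(n - 3) / 8
Then f(n) = 13·L_0(n) + 63·L_1(n) + 153·L_2(n).
Expanding and collecting terms gives f(n) = 5n² + 5n + 3.
Check: f(5) = 153. ✓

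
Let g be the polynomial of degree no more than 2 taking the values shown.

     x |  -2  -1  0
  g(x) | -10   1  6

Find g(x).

g(x) = -3x^2 + 2x + 6

Write g(x) = ax^2 + bx + c. Substituting each data point gives a linear system:
  4a - 2b + c = -10
  a - b + c = 1
  c = 6
Solving the system yields a = -3, b = 2, c = 6.
So g(x) = -3x² + 2x + 6.
Check: g(-1) = 1. ✓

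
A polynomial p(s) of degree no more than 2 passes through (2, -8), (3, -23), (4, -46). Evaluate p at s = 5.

-77

Write p(s) = as^2 + bs + c. Substituting each data point gives a linear system:
  4a + 2b + c = -8
  9a + 3b + c = -23
  16a + 4b + c = -46
Solving the system yields a = -4, b = 5, c = -2.
So p(s) = -4s^2 + 5s - 2.
Then p(5) = -77.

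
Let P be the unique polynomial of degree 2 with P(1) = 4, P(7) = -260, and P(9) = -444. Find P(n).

Write P(n) = an^2 + bn + c. Substituting each data point gives a linear system:
  a + b + c = 4
  49a + 7b + c = -260
  81a + 9b + c = -444
Solving the system yields a = -6, b = 4, c = 6.
So P(n) = -6n² + 4n + 6.
Check: P(7) = -260. ✓

P(n) = -6n^2 + 4n + 6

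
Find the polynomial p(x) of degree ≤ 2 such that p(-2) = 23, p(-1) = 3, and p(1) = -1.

p(x) = 6x^2 - 2x - 5

Write p(x) = ax^2 + bx + c. Substituting each data point gives a linear system:
  4a - 2b + c = 23
  a - b + c = 3
  a + b + c = -1
Solving the system yields a = 6, b = -2, c = -5.
So p(x) = 6x² - 2x - 5.
Check: p(-2) = 23. ✓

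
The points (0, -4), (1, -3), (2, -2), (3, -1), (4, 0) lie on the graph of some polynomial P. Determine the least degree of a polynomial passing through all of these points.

1

Forward differences of the values at u = 0, 1, 2, 3, 4:
  P  : -4  -3  -2  -1  0
  Δ  : 1  1  1  1
  Δ^2: 0  0  0
  Δ^3: 0  0
  Δ^4: 0
The first differences are constant (1) and nonzero, while all higher differences vanish, so the minimal degree is 1.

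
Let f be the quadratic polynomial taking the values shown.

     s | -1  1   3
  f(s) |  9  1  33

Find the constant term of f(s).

Write f(s) = as^2 + bs + c. Substituting each data point gives a linear system:
  a - b + c = 9
  a + b + c = 1
  9a + 3b + c = 33
Solving the system yields a = 5, b = -4, c = 0.
So f(s) = 5s^2 - 4s.
The constant term is 0.

0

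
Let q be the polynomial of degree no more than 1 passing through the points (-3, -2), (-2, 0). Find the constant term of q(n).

4

Write q(n) = an + b. Substituting each data point gives a linear system:
  -3a + b = -2
  -2a + b = 0
Solving the system yields a = 2, b = 4.
So q(n) = 2n + 4.
The constant term is 4.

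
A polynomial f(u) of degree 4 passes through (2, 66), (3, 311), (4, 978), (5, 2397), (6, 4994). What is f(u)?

Write f(u) = au^4 + bu^3 + cu^2 + du + e. Substituting each data point gives a linear system:
  16a + 8b + 4c + 2d + e = 66
  81a + 27b + 9c + 3d + e = 311
  256a + 64b + 16c + 4d + e = 978
  625a + 125b + 25c + 5d + e = 2397
  1296a + 216b + 36c + 6d + e = 4994
Solving the system yields a = 4, b = -1, c = 0, d = 4, e = 2.
So f(u) = 4u^4 - u^3 + 4u + 2.
Check: f(6) = 4994. ✓

f(u) = 4u^4 - u^3 + 4u + 2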